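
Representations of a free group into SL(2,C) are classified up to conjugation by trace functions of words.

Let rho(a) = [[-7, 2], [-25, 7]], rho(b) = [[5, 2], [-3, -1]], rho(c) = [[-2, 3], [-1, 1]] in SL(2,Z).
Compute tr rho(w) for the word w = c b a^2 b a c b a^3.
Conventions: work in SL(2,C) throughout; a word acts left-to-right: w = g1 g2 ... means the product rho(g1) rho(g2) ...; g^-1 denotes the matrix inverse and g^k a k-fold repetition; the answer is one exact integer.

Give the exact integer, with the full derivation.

rho(c) = [[-2, 3], [-1, 1]]
... * rho(b) = [[5, 2], [-3, -1]]  ->  [[-19, -7], [-8, -3]]
... * rho(a) = [[-7, 2], [-25, 7]]  ->  [[308, -87], [131, -37]]
... * rho(a) = [[-7, 2], [-25, 7]]  ->  [[19, 7], [8, 3]]
... * rho(b) = [[5, 2], [-3, -1]]  ->  [[74, 31], [31, 13]]
... * rho(a) = [[-7, 2], [-25, 7]]  ->  [[-1293, 365], [-542, 153]]
... * rho(c) = [[-2, 3], [-1, 1]]  ->  [[2221, -3514], [931, -1473]]
... * rho(b) = [[5, 2], [-3, -1]]  ->  [[21647, 7956], [9074, 3335]]
... * rho(a) = [[-7, 2], [-25, 7]]  ->  [[-350429, 98986], [-146893, 41493]]
... * rho(a) = [[-7, 2], [-25, 7]]  ->  [[-21647, -7956], [-9074, -3335]]
... * rho(a) = [[-7, 2], [-25, 7]]  ->  [[350429, -98986], [146893, -41493]]
tr = 350429 + -41493 = 308936

308936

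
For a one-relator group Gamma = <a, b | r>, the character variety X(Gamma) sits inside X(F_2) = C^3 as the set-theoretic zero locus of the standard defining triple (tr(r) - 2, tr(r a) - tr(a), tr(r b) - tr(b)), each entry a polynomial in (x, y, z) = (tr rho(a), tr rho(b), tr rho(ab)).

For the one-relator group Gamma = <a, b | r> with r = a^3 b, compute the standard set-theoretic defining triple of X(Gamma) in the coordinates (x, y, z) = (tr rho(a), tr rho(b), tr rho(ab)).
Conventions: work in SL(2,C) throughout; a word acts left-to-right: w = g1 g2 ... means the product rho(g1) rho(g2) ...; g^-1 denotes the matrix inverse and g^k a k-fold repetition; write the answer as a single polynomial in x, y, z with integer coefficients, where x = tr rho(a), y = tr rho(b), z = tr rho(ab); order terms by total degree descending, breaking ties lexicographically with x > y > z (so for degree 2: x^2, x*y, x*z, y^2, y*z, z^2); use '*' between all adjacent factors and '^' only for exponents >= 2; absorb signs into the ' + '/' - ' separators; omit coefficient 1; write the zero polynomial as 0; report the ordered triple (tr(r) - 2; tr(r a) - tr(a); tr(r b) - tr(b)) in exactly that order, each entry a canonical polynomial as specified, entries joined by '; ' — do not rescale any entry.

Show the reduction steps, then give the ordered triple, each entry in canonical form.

x^2*z - x*y - z - 2; x^3*z - x^2*y - 2*x*z - x + y; x^2*y*z - x^3 - x*y^2 - y*z + 3*x - y

apply: tr(b a^2) = tr(a) * tr(b a) - tr(b)   [square of a] = x*z - y
tr(a^3 b) = tr(a) * tr(b a^2) - tr(b a)   [square of a] = x^2*z - x*y - z
tr(a^3 b a) = tr(a) * tr(b a^3) - tr(b a^2)   [square of a] = x^3*z - x^2*y - 2*x*z + y
use: tr(b^2 a) = tr(b) * tr(a b) - tr(a) = y*z - x
use: tr(b^2) = tr(b) * tr(b) - tr(1) = y^2 - 2
apply: tr(b^2 a^2) = tr(a) * tr(b^2 a) - tr(b^2) = x*y*z - x^2 - y^2 + 2
tr(a^3 b^2) = tr(a) * tr(b^2 a^2) - tr(b^2 a) = x^2*y*z - x^3 - x*y^2 - y*z + 3*x
assemble the triple (tr(r) - 2; tr(r a) - x; tr(r b) - y)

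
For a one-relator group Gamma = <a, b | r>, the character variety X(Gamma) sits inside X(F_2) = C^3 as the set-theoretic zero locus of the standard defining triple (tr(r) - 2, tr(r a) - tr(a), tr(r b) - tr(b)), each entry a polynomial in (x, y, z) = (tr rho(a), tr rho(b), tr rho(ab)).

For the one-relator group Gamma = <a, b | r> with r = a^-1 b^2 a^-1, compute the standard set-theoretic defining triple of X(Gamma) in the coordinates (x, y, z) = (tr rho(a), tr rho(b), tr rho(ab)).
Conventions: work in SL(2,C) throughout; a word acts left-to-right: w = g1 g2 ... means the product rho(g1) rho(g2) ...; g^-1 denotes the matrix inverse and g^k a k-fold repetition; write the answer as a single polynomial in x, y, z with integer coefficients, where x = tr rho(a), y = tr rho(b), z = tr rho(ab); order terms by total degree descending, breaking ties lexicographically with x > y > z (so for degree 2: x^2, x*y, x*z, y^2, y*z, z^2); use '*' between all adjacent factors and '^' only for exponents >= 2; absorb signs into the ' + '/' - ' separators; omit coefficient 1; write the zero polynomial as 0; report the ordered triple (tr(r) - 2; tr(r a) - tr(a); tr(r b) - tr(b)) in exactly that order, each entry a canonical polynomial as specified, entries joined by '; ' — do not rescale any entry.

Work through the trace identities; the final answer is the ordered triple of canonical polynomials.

x^2*y^2 - x*y*z - x^2 - y^2; x*y^2 - y*z - 2*x; x^2*y^3 - 2*x*y^2*z - x^2*y + y*z^2 + x*z - 2*y

tr(b^2) = tr(b) tr(b) - tr(1) = y^2 - 2
tr(b^2 a) = tr(b) tr(a b) - tr(a) = y*z - x
next, tr(a^-1 b^2) = tr(b^2) tr(a) - tr(b^2 a) = x*y^2 - y*z - x
next, tr(a^-1 b^2 a^-1) = tr(a^-1 b^2) tr(a) - tr(a^-1 b^2 a) = x^2*y^2 - x*y*z - x^2 - y^2 + 2
and tr(b^3) = tr(b) tr(b^2) - tr(b) = y^3 - 3*y
tr(b^3 a) = tr(b) tr(a b^2) - tr(a b) = y^2*z - x*y - z
next, tr(b a^-1 b^2) = tr(b^3) tr(a) - tr(b^3 a) = x*y^3 - y^2*z - 2*x*y + z
tr(a b a b) = tr(b a) tr(b a) - tr(1) = z^2 - 2
and tr(a b a) = tr(a) tr(b a) - tr(b) = x*z - y
and tr(b^2 a b a) = tr(b) tr(a b a b) - tr(a b a) = y*z^2 - x*z - y
next, tr(b a^-1 b^2 a) = tr(b^2 a b) tr(a) - tr(b^2 a b a) = x*y^2*z - x^2*y - y*z^2 + y
tr(a^-1 b^2 a^-1 b) = tr(b a^-1 b^2) tr(a) - tr(b a^-1 b^2 a) = x^2*y^3 - 2*x*y^2*z - x^2*y + y*z^2 + x*z - y
assemble the triple (tr(r) - 2; tr(r a) - x; tr(r b) - y)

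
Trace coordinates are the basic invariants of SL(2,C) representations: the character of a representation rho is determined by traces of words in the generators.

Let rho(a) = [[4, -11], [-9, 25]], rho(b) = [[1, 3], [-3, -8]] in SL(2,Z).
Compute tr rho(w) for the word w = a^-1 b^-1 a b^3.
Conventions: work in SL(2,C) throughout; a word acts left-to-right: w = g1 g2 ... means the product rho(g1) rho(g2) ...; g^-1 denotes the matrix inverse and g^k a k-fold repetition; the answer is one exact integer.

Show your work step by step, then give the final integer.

-75985

rho(a^-1) = [[25, 11], [9, 4]]
... * rho(b^-1) = [[-8, -3], [3, 1]]  ->  [[-167, -64], [-60, -23]]
... * rho(a) = [[4, -11], [-9, 25]]  ->  [[-92, 237], [-33, 85]]
... * rho(b) = [[1, 3], [-3, -8]]  ->  [[-803, -2172], [-288, -779]]
... * rho(b) = [[1, 3], [-3, -8]]  ->  [[5713, 14967], [2049, 5368]]
... * rho(b) = [[1, 3], [-3, -8]]  ->  [[-39188, -102597], [-14055, -36797]]
tr = -39188 + -36797 = -75985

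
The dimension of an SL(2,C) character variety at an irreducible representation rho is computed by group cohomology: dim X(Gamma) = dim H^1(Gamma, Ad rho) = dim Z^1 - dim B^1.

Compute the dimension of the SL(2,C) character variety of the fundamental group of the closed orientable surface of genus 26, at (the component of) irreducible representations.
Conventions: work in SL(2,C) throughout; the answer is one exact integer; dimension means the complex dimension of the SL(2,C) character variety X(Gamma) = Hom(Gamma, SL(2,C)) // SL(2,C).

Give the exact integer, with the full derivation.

150

Gamma = pi_1(Sigma_26) = < a_1, b_1, ..., a_26, b_26 | prod [a_i, b_i] > has 2g = 52 generators and 1 relator.
Before the relator condition, cocycle space has dim 3*52 = 156.
H^2 = coker(d_2) is dual to H^0 = 0 at irreducible rho (Poincare duality), so d_2 is onto: dim Z^1 = 153.
dim B^1 = 3 (coboundaries, injective at irreducible rho).
Hence dim X = 153 - 3 = 150.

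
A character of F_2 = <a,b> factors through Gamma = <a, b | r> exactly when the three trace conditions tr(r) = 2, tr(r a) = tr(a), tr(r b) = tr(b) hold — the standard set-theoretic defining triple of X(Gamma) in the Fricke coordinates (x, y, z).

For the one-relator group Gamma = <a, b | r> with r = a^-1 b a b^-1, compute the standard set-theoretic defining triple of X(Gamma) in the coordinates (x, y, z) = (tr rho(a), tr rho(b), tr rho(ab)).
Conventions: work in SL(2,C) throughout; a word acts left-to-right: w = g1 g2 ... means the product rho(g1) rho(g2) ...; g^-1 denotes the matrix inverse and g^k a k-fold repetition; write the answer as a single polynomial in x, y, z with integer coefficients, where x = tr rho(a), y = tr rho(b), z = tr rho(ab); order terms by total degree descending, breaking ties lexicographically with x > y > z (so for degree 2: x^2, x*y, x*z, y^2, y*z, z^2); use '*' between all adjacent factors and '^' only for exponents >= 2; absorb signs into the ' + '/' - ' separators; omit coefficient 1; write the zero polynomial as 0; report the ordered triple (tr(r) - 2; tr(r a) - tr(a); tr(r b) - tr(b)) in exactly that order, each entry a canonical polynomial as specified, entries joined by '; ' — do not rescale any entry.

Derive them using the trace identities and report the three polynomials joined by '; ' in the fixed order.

reduce: trace(a b a) = trace(a) trace(b a) - trace(b) = x*z - y
so trace(a b a b) = trace(b a) trace(b a) - trace(1) = z^2 - 2
trace(b a b^-1 a) = trace(a b a) trace(b) - trace(a b a b) = x*y*z - y^2 - z^2 + 2
trace(a^-1 b a b^-1) = trace(b a b^-1) trace(a) - trace(b a b^-1 a) = -x*y*z + x^2 + y^2 + z^2 - 2
assemble the triple (trace(r) - 2; trace(r a) - x; trace(r b) - y)

-x*y*z + x^2 + y^2 + z^2 - 4; 0; 0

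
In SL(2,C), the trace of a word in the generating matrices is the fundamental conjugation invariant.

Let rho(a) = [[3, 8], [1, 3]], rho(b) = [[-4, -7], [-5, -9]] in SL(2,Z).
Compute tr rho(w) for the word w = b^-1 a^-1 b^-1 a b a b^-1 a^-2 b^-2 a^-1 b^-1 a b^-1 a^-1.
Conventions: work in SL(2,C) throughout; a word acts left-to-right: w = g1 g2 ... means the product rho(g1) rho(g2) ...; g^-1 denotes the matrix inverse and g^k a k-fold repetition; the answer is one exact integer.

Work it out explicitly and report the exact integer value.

rho(b^-1) = [[-9, 7], [5, -4]]
... * rho(a^-1) = [[3, -8], [-1, 3]]  ->  [[-34, 93], [19, -52]]
... * rho(b^-1) = [[-9, 7], [5, -4]]  ->  [[771, -610], [-431, 341]]
... * rho(a) = [[3, 8], [1, 3]]  ->  [[1703, 4338], [-952, -2425]]
... * rho(b) = [[-4, -7], [-5, -9]]  ->  [[-28502, -50963], [15933, 28489]]
... * rho(a) = [[3, 8], [1, 3]]  ->  [[-136469, -380905], [76288, 212931]]
... * rho(b^-1) = [[-9, 7], [5, -4]]  ->  [[-676304, 568337], [378063, -317708]]
... * rho(a^-1) = [[3, -8], [-1, 3]]  ->  [[-2597249, 7115443], [1451897, -3977628]]
... * rho(a^-1) = [[3, -8], [-1, 3]]  ->  [[-14907190, 42124321], [8333319, -23548060]]
... * rho(b^-1) = [[-9, 7], [5, -4]]  ->  [[344786315, -272847614], [-192740171, 152525473]]
... * rho(b^-1) = [[-9, 7], [5, -4]]  ->  [[-4467314905, 3504894661], [2497288904, -1959283089]]
... * rho(a^-1) = [[3, -8], [-1, 3]]  ->  [[-16906839376, 46253203223], [9451149801, -25856160499]]
... * rho(b^-1) = [[-9, 7], [5, -4]]  ->  [[383427570499, -303360688524], [-214341150704, 169582690603]]
... * rho(a) = [[3, 8], [1, 3]]  ->  [[846922022973, 2157338498420], [-473440761509, -1205981133823]]
... * rho(b^-1) = [[-9, 7], [5, -4]]  ->  [[3164394285343, -2700899832869], [-1768938815534, 1509839204729]]
... * rho(a^-1) = [[3, -8], [-1, 3]]  ->  [[12194082688898, -33417853781351], [-6816655651331, 18681028138459]]
tr = 12194082688898 + 18681028138459 = 30875110827357

30875110827357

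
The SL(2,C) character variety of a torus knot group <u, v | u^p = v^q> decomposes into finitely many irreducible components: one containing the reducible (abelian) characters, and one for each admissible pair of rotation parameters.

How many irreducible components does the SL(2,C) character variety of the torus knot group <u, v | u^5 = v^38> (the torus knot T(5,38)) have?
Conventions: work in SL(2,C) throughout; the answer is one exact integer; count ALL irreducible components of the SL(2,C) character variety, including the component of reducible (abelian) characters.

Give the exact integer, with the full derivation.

75

Gamma = < u, v | u^5 = v^38 > (torus knot T(5,38)); the central element u^5 = v^38 acts as +I or -I in any irreducible SL(2,C) representation.
This locks tr(u) to 2*cos(pi*alpha/5), alpha in 1..4, and tr(v) to 2*cos(pi*beta/38), beta in 1..37, on each component of irreducible characters.
Consistency of u^5 = (-1)^alpha I with v^38 = (-1)^beta I forces alpha = beta (mod 2).
Enumerate parity-matched pairs: 2*19 odd-odd plus 2*18 even-even gives 74.
Total: 74 irreducible-character components + 1 reducible (abelian) component = 75.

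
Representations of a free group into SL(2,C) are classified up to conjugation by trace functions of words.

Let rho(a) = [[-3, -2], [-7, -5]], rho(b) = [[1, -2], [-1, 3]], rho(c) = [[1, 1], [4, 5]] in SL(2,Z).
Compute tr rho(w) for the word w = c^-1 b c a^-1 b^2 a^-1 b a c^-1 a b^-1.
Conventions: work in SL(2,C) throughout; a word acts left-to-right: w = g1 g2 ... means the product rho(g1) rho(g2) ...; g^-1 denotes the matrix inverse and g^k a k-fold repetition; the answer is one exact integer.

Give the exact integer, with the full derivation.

-2428029

rho(c^-1) = [[5, -1], [-4, 1]]
... * rho(b) = [[1, -2], [-1, 3]]  ->  [[6, -13], [-5, 11]]
... * rho(c) = [[1, 1], [4, 5]]  ->  [[-46, -59], [39, 50]]
... * rho(a^-1) = [[-5, 2], [7, -3]]  ->  [[-183, 85], [155, -72]]
... * rho(b) = [[1, -2], [-1, 3]]  ->  [[-268, 621], [227, -526]]
... * rho(b) = [[1, -2], [-1, 3]]  ->  [[-889, 2399], [753, -2032]]
... * rho(a^-1) = [[-5, 2], [7, -3]]  ->  [[21238, -8975], [-17989, 7602]]
... * rho(b) = [[1, -2], [-1, 3]]  ->  [[30213, -69401], [-25591, 58784]]
... * rho(a) = [[-3, -2], [-7, -5]]  ->  [[395168, 286579], [-334715, -242738]]
... * rho(c^-1) = [[5, -1], [-4, 1]]  ->  [[829524, -108589], [-702623, 91977]]
... * rho(a) = [[-3, -2], [-7, -5]]  ->  [[-1728449, -1116103], [1464030, 945361]]
... * rho(b^-1) = [[3, 2], [1, 1]]  ->  [[-6301450, -4573001], [5337451, 3873421]]
tr = -6301450 + 3873421 = -2428029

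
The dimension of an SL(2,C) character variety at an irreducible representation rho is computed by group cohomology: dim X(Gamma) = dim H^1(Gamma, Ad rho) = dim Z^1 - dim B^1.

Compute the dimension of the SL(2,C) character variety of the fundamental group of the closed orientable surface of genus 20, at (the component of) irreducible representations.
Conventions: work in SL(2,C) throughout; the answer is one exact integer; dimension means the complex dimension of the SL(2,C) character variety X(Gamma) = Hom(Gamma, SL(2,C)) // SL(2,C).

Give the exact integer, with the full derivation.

The genus-20 surface group: 2g = 40 generators, one relator prod [a_i, b_i].
Unconstrained cocycle data is one sl_2 vector per generator (120 dimensions), cut by the relator condition d_2(z) = 0.
At an irreducible rho, H^2 = coker(d_2) vanishes (Poincare duality: H^2 is dual to H^0 = invariants = 0), so d_2 is surjective onto sl_2 and dim Z^1 = 120 - 3 = 117.
dim B^1 = 3 (coboundaries, injective at irreducible rho).
dim H^1 = 117 - 3 = 114 = dim X.

114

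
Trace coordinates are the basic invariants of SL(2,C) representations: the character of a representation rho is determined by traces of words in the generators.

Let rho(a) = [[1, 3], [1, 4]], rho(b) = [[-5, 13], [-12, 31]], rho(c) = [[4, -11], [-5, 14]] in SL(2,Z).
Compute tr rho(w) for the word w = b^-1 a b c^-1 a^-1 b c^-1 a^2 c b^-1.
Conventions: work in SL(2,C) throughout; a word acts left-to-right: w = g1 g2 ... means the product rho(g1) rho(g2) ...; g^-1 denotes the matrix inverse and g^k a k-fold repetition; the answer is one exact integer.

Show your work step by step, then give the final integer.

rho(b^-1) = [[31, -13], [12, -5]]
... * rho(a) = [[1, 3], [1, 4]]  ->  [[18, 41], [7, 16]]
... * rho(b) = [[-5, 13], [-12, 31]]  ->  [[-582, 1505], [-227, 587]]
... * rho(c^-1) = [[14, 11], [5, 4]]  ->  [[-623, -382], [-243, -149]]
... * rho(a^-1) = [[4, -3], [-1, 1]]  ->  [[-2110, 1487], [-823, 580]]
... * rho(b) = [[-5, 13], [-12, 31]]  ->  [[-7294, 18667], [-2845, 7281]]
... * rho(c^-1) = [[14, 11], [5, 4]]  ->  [[-8781, -5566], [-3425, -2171]]
... * rho(a) = [[1, 3], [1, 4]]  ->  [[-14347, -48607], [-5596, -18959]]
... * rho(a) = [[1, 3], [1, 4]]  ->  [[-62954, -237469], [-24555, -92624]]
... * rho(c) = [[4, -11], [-5, 14]]  ->  [[935529, -2632072], [364900, -1026631]]
... * rho(b^-1) = [[31, -13], [12, -5]]  ->  [[-2583465, 998483], [-1007672, 389455]]
tr = -2583465 + 389455 = -2194010

-2194010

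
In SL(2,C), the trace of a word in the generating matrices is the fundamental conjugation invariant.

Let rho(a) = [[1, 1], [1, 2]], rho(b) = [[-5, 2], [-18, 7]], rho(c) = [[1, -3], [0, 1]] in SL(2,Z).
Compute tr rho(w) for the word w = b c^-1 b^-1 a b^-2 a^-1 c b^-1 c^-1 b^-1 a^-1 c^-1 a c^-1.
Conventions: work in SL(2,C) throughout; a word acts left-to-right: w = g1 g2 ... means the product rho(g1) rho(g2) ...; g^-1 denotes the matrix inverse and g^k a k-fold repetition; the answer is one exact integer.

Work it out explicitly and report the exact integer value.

7100365156

rho(b) = [[-5, 2], [-18, 7]]
... * rho(c^-1) = [[1, 3], [0, 1]]  ->  [[-5, -13], [-18, -47]]
... * rho(b^-1) = [[7, -2], [18, -5]]  ->  [[-269, 75], [-972, 271]]
... * rho(a) = [[1, 1], [1, 2]]  ->  [[-194, -119], [-701, -430]]
... * rho(b^-1) = [[7, -2], [18, -5]]  ->  [[-3500, 983], [-12647, 3552]]
... * rho(b^-1) = [[7, -2], [18, -5]]  ->  [[-6806, 2085], [-24593, 7534]]
... * rho(a^-1) = [[2, -1], [-1, 1]]  ->  [[-15697, 8891], [-56720, 32127]]
... * rho(c) = [[1, -3], [0, 1]]  ->  [[-15697, 55982], [-56720, 202287]]
... * rho(b^-1) = [[7, -2], [18, -5]]  ->  [[897797, -248516], [3244126, -897995]]
... * rho(c^-1) = [[1, 3], [0, 1]]  ->  [[897797, 2444875], [3244126, 8834383]]
... * rho(b^-1) = [[7, -2], [18, -5]]  ->  [[50292329, -14019969], [181727776, -50660167]]
... * rho(a^-1) = [[2, -1], [-1, 1]]  ->  [[114604627, -64312298], [414115719, -232387943]]
... * rho(c^-1) = [[1, 3], [0, 1]]  ->  [[114604627, 279501583], [414115719, 1009959214]]
... * rho(a) = [[1, 1], [1, 2]]  ->  [[394106210, 673607793], [1424074933, 2434034147]]
... * rho(c^-1) = [[1, 3], [0, 1]]  ->  [[394106210, 1855926423], [1424074933, 6706258946]]
tr = 394106210 + 6706258946 = 7100365156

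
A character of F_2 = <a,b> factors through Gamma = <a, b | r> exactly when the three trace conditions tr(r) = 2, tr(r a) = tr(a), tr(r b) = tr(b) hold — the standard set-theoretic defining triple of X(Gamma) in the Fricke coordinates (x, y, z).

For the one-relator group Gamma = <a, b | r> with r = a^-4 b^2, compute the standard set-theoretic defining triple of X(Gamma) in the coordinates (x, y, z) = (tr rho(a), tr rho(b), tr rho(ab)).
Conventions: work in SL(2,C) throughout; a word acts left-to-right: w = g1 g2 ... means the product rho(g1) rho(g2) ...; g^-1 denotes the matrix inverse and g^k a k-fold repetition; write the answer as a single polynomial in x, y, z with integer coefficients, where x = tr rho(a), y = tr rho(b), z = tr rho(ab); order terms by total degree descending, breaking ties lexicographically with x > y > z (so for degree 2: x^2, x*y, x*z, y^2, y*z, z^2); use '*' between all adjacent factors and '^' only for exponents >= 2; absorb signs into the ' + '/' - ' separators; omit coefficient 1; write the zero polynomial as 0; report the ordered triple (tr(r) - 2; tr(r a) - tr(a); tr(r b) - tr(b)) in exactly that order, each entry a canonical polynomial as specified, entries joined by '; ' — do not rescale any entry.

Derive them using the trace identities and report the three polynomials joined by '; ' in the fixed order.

reduce: tr(b^2) = tr(b) tr(b) - tr(1) = y^2 - 2
reduce: tr(b^2 a) = tr(b) tr(a b) - tr(a) = y*z - x
so tr(b^2 a^-1) = tr(b^2) tr(a) - tr(b^2 a) = x*y^2 - y*z - x
tr(a^-2 b^2) = tr(b^2 a^-1) tr(a) - tr(b^2) = x^2*y^2 - x*y*z - x^2 - y^2 + 2
tr(a^-2 b^2 a^-1) = tr(a^-2 b^2) tr(a) - tr(a^-2 b^2 a) = x^3*y^2 - x^2*y*z - x^3 - 2*x*y^2 + y*z + 3*x
tr(a^-4 b^2) = tr(a^-2 b^2 a^-1) tr(a) - tr(a^-2 b^2) = x^4*y^2 - x^3*y*z - x^4 - 3*x^2*y^2 + 2*x*y*z + 4*x^2 + y^2 - 2
reduce: tr(b^3) = tr(b) tr(b^2) - tr(b) = y^3 - 3*y
tr(b^3 a) = tr(b) tr(a b^2) - tr(a b) = y^2*z - x*y - z
so tr(a^-1 b^3) = tr(b^3) tr(a) - tr(b^3 a) = x*y^3 - y^2*z - 2*x*y + z
so tr(a^-2 b^3) = tr(a^-1 b^3) tr(a) - tr(a^-1 b^3 a) = x^2*y^3 - x*y^2*z - 2*x^2*y - y^3 + x*z + 3*y
tr(a^-1 b^3 a^-2) = tr(a^-2 b^3) tr(a) - tr(a^-2 b^3 a) = x^3*y^3 - x^2*y^2*z - 2*x^3*y - 2*x*y^3 + x^2*z + y^2*z + 5*x*y - z
so tr(a^-4 b^3) = tr(a^-1 b^3 a^-2) tr(a) - tr(a^-1 b^3 a^-1) = x^4*y^3 - x^3*y^2*z - 2*x^4*y - 3*x^2*y^3 + x^3*z + 2*x*y^2*z + 7*x^2*y + y^3 - 2*x*z - 3*y
assemble the triple (tr(r) - 2; tr(r a) - x; tr(r b) - y)

x^4*y^2 - x^3*y*z - x^4 - 3*x^2*y^2 + 2*x*y*z + 4*x^2 + y^2 - 4; x^3*y^2 - x^2*y*z - x^3 - 2*x*y^2 + y*z + 2*x; x^4*y^3 - x^3*y^2*z - 2*x^4*y - 3*x^2*y^3 + x^3*z + 2*x*y^2*z + 7*x^2*y + y^3 - 2*x*z - 4*y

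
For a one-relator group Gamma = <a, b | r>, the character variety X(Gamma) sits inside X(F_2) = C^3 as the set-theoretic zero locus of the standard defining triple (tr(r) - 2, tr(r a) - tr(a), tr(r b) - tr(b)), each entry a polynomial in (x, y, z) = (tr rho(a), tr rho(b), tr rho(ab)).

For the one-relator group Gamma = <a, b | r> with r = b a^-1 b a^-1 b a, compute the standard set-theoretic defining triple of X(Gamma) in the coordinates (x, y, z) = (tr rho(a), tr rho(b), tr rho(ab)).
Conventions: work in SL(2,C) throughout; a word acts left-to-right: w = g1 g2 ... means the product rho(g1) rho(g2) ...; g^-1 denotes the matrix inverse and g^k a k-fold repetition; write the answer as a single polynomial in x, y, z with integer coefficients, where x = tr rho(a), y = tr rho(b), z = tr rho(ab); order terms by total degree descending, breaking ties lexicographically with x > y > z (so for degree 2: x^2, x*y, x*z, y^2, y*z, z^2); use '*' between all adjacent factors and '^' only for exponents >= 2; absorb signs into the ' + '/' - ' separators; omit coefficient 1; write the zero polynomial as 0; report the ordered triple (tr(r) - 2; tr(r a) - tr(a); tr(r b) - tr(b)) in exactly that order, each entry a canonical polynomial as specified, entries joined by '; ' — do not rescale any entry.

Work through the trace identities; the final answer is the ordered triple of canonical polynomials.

x^2*y^2*z - x^3*y - 2*x*y*z^2 + x^2*z + z^3 + 2*x*y - 3*z - 2; x^3*y^2*z - x^4*y - x^2*y^3 - 2*x^2*y*z^2 + x^3*z + 2*x*y^2*z + x*z^3 + 3*x^2*y - y*z^2 - 4*x*z - x + y; x^2*y^3*z - x^3*y^2 - 2*x*y^2*z^2 + x^2*y*z + y*z^3 + x*y^2 - 2*y*z + x - y

trace(b a b) = trace(b) trace(a b) - trace(a)  (reduce the b square) = y*z - x
and trace(b^2 a b) = trace(b) trace(b a b) - trace(b a)  (reduce the b square) = y^2*z - x*y - z
trace(a b a b) = trace(a b) trace(a b) - trace(1)  (split on a) = z^2 - 2
and trace(a b a) = trace(a) trace(b a) - trace(b)  (reduce the a square) = x*z - y
trace(b^2 a b a) = trace(b) trace(a b a b) - trace(a b a)  (reduce the b square) = y*z^2 - x*z - y
and trace(b a b a^-1 b) = trace(b^2 a b) trace(a) - trace(b^2 a b a)  (eliminate a^-1) = x*y^2*z - x^2*y - y*z^2 + y
trace(b a b a b a) = trace(a b) trace(a b a b) - trace(a^-1 b^-1)  (split on a) = z^3 - 3*z
and trace(b a b a^-1 b a) = trace(b a b a b) trace(a) - trace(b a b a b a)  (eliminate a^-1) = x*y*z^2 - x^2*z - z^3 - x*y + 3*z
trace(b a^-1 b a^-1 b a) = trace(b a b a^-1 b) trace(a) - trace(b a b a^-1 b a)  (eliminate a^-1) = x^2*y^2*z - x^3*y - 2*x*y*z^2 + x^2*z + z^3 + 2*x*y - 3*z
trace(b^2) = trace(b) trace(b) - trace(1)   [square of b] = y^2 - 2
trace(b^3) = trace(b) trace(b^2) - trace(b)   [square of b] = y^3 - 3*y
trace(b^2 a^2 b) = trace(a) trace(b^3 a) - trace(b^3)   [square of a] = x*y^2*z - x^2*y - y^3 - x*z + 3*y
and trace(a^2 b a b) = trace(a) trace(b a b a) - trace(b a b)   [square of a] = x*z^2 - y*z - x
trace(a^2 b a) = trace(a) trace(b a^2) - trace(b a)   [square of a] = x^2*z - x*y - z
next, trace(b^2 a^2 b a) = trace(b) trace(a^2 b a b) - trace(a^2 b a)   [square of b] = x*y*z^2 - x^2*z - y^2*z + z
trace(b a^2 b a^-1 b) = trace(b^2 a^2 b) trace(a) - trace(b^2 a^2 b a)   [inverse elimination on a] = x^2*y^2*z - x^3*y - x*y^3 - x*y*z^2 + y^2*z + 3*x*y - z
trace(b a b a^2 b) = trace(b) trace(a b a^2 b) - trace(a b a^2)   [square of b] = x*y*z^2 - x^2*z - y^2*z + z
next, trace(b a b a^2 b a) = trace(a) trace(b a b a b a) - trace(b a b a b)   [square of a] = x*z^3 - y*z^2 - 2*x*z + y
trace(b a^2 b a^-1 b a) = trace(b a b a^2 b) trace(a) - trace(b a b a^2 b a)   [inverse elimination on a] = x^2*y*z^2 - x^3*z - x*y^2*z - x*z^3 + y*z^2 + 3*x*z - y
trace(b a^-1 b a^-1 b a^2) = trace(b a^2 b a^-1 b) trace(a) - trace(b a^2 b a^-1 b a)   [inverse elimination on a] = x^3*y^2*z - x^4*y - x^2*y^3 - 2*x^2*y*z^2 + x^3*z + 2*x*y^2*z + x*z^3 + 3*x^2*y - y*z^2 - 4*x*z + y
trace(b^2 a b^2) = trace(b) trace(a b^3) - trace(a b^2)   [square of b] = y^3*z - x*y^2 - 2*y*z + x
trace(a b^2 a) = trace(a) trace(b^2 a) - trace(b^2)   [square of a] = x*y*z - x^2 - y^2 + 2
trace(b^2 a b^2 a) = trace(b) trace(a b^2 a b) - trace(a b^2 a)   [square of b] = y^2*z^2 - 2*x*y*z + x^2 - 2
next, trace(b a b^2 a^-1 b) = trace(b^2 a b^2) trace(a) - trace(b^2 a b^2 a)   [inverse elimination on a] = x*y^3*z - x^2*y^2 - y^2*z^2 + 2
trace(b a b a b^2) = trace(b) trace(a b a b^2) - trace(a b a b)   [square of b] = y^2*z^2 - x*y*z - y^2 - z^2 + 2
trace(b a b a b^2 a) = trace(b) trace(a b a b a b) - trace(a b a b a)   [square of b] = y*z^3 - x*z^2 - 2*y*z + x
trace(b a b^2 a^-1 b a) = trace(b a b a b^2) trace(a) - trace(b a b a b^2 a)   [inverse elimination on a] = x*y^2*z^2 - x^2*y*z - y*z^3 - x*y^2 + 2*y*z + x
trace(b a^-1 b a^-1 b a b) = trace(b a b^2 a^-1 b) trace(a) - trace(b a b^2 a^-1 b a)   [inverse elimination on a] = x^2*y^3*z - x^3*y^2 - 2*x*y^2*z^2 + x^2*y*z + y*z^3 + x*y^2 - 2*y*z + x
assemble the triple (trace(r) - 2; trace(r a) - x; trace(r b) - y)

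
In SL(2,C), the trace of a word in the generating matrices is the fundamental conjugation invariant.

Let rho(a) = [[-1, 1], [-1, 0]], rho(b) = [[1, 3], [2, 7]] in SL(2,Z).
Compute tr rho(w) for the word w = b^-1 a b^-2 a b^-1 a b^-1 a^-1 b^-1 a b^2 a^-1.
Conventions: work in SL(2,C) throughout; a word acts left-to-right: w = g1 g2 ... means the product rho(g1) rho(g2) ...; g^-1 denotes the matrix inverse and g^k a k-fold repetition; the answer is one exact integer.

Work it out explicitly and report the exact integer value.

rho(b^-1) = [[7, -3], [-2, 1]]
... * rho(a) = [[-1, 1], [-1, 0]]  ->  [[-4, 7], [1, -2]]
... * rho(b^-1) = [[7, -3], [-2, 1]]  ->  [[-42, 19], [11, -5]]
... * rho(b^-1) = [[7, -3], [-2, 1]]  ->  [[-332, 145], [87, -38]]
... * rho(a) = [[-1, 1], [-1, 0]]  ->  [[187, -332], [-49, 87]]
... * rho(b^-1) = [[7, -3], [-2, 1]]  ->  [[1973, -893], [-517, 234]]
... * rho(a) = [[-1, 1], [-1, 0]]  ->  [[-1080, 1973], [283, -517]]
... * rho(b^-1) = [[7, -3], [-2, 1]]  ->  [[-11506, 5213], [3015, -1366]]
... * rho(a^-1) = [[0, -1], [1, -1]]  ->  [[5213, 6293], [-1366, -1649]]
... * rho(b^-1) = [[7, -3], [-2, 1]]  ->  [[23905, -9346], [-6264, 2449]]
... * rho(a) = [[-1, 1], [-1, 0]]  ->  [[-14559, 23905], [3815, -6264]]
... * rho(b) = [[1, 3], [2, 7]]  ->  [[33251, 123658], [-8713, -32403]]
... * rho(b) = [[1, 3], [2, 7]]  ->  [[280567, 965359], [-73519, -252960]]
... * rho(a^-1) = [[0, -1], [1, -1]]  ->  [[965359, -1245926], [-252960, 326479]]
tr = 965359 + 326479 = 1291838

1291838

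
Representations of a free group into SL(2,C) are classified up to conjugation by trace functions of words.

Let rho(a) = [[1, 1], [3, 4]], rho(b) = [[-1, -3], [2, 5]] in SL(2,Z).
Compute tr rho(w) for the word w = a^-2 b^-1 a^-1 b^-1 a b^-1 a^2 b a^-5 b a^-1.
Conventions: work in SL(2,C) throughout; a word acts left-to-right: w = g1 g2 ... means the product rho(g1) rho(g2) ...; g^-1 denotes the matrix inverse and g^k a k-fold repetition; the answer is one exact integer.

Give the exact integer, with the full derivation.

-2682101084

rho(a^-1) = [[4, -1], [-3, 1]]
... * rho(a^-1) = [[4, -1], [-3, 1]]  ->  [[19, -5], [-15, 4]]
... * rho(b^-1) = [[5, 3], [-2, -1]]  ->  [[105, 62], [-83, -49]]
... * rho(a^-1) = [[4, -1], [-3, 1]]  ->  [[234, -43], [-185, 34]]
... * rho(b^-1) = [[5, 3], [-2, -1]]  ->  [[1256, 745], [-993, -589]]
... * rho(a) = [[1, 1], [3, 4]]  ->  [[3491, 4236], [-2760, -3349]]
... * rho(b^-1) = [[5, 3], [-2, -1]]  ->  [[8983, 6237], [-7102, -4931]]
... * rho(a) = [[1, 1], [3, 4]]  ->  [[27694, 33931], [-21895, -26826]]
... * rho(a) = [[1, 1], [3, 4]]  ->  [[129487, 163418], [-102373, -129199]]
... * rho(b) = [[-1, -3], [2, 5]]  ->  [[197349, 428629], [-156025, -338876]]
... * rho(a^-1) = [[4, -1], [-3, 1]]  ->  [[-496491, 231280], [392528, -182851]]
... * rho(a^-1) = [[4, -1], [-3, 1]]  ->  [[-2679804, 727771], [2118665, -575379]]
... * rho(a^-1) = [[4, -1], [-3, 1]]  ->  [[-12902529, 3407575], [10200797, -2694044]]
... * rho(a^-1) = [[4, -1], [-3, 1]]  ->  [[-61832841, 16310104], [48885320, -12894841]]
... * rho(a^-1) = [[4, -1], [-3, 1]]  ->  [[-296261676, 78142945], [234225803, -61780161]]
... * rho(b) = [[-1, -3], [2, 5]]  ->  [[452547566, 1279499753], [-357786125, -1011578214]]
... * rho(a^-1) = [[4, -1], [-3, 1]]  ->  [[-2028308995, 826952187], [1603590142, -653792089]]
tr = -2028308995 + -653792089 = -2682101084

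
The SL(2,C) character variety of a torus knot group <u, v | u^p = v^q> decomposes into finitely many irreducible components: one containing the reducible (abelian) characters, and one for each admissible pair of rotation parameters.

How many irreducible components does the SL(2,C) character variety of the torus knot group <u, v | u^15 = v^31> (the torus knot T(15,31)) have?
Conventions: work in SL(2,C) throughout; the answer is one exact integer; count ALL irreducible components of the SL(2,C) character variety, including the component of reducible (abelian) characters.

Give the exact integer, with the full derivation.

Gamma = < u, v | u^15 = v^31 > (torus knot T(15,31)); the central element u^15 = v^31 acts as +I or -I in any irreducible SL(2,C) representation.
So on each irreducible component the traces are pinned: tr(u) = 2*cos(pi*alpha/15) with 1 <= alpha <= 14, tr(v) = 2*cos(pi*beta/31) with 1 <= beta <= 30.
The two central values (-1)^alpha I and (-1)^beta I must be the same matrix, so alpha and beta share a parity.
Counting: 7 odd alphas x 15 odd betas + 7 even alphas x 15 even betas = 105 + 105 = 210.
Total: 210 irreducible-character components + 1 reducible (abelian) component = 211.

211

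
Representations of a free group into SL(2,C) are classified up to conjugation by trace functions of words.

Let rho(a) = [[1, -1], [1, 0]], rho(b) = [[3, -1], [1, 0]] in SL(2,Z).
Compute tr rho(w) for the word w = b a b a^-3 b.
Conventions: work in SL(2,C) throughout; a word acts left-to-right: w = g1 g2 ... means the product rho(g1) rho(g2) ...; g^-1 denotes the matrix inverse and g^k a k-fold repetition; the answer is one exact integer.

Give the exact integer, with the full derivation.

-5

rho(b) = [[3, -1], [1, 0]]
... * rho(a) = [[1, -1], [1, 0]]  ->  [[2, -3], [1, -1]]
... * rho(b) = [[3, -1], [1, 0]]  ->  [[3, -2], [2, -1]]
... * rho(a^-1) = [[0, 1], [-1, 1]]  ->  [[2, 1], [1, 1]]
... * rho(a^-1) = [[0, 1], [-1, 1]]  ->  [[-1, 3], [-1, 2]]
... * rho(a^-1) = [[0, 1], [-1, 1]]  ->  [[-3, 2], [-2, 1]]
... * rho(b) = [[3, -1], [1, 0]]  ->  [[-7, 3], [-5, 2]]
tr = -7 + 2 = -5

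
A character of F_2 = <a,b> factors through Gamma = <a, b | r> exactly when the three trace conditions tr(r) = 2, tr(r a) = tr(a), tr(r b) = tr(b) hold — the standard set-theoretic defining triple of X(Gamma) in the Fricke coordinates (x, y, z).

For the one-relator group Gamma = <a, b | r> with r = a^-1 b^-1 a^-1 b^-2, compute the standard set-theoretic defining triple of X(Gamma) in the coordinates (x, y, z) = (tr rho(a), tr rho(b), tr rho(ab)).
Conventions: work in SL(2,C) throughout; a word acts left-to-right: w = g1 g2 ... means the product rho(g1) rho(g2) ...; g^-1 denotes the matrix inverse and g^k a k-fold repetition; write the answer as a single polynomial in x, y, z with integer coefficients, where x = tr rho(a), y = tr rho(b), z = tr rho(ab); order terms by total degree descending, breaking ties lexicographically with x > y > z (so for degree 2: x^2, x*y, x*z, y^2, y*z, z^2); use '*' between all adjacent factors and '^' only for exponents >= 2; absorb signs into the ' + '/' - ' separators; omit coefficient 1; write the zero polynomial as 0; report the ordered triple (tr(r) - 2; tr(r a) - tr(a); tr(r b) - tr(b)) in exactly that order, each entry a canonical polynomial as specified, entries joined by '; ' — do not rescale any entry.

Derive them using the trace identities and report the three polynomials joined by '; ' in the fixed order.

tr(a^-1) = tr(a) = x
tr(a^-1 b) = tr(b)*tr(a) - tr(b a)   [inverse elimination on a] = x*y - z
tr(b^-1 a^-1) = tr(a^-1)*tr(b) - tr(a^-1 b)   [inverse elimination on b] = z
tr(b^-1 a^-1 b^-1) = tr(b^-1 a^-1)*tr(b) - tr(b^-1 a^-1 b)   [inverse elimination on b] = y*z - x
reduce: tr(b^-1 a b^-1) = tr(b^-1 a)*tr(b) - tr(b^-1 a b)   [inverse elimination on b] = x*y^2 - y*z - x
reduce: tr(a^2) = tr(a)*tr(a) - tr(1)   [square of a] = x^2 - 2
tr(a^2 b) = tr(a)*tr(b a) - tr(b)   [square of a] = x*z - y
tr(a b^-1 a) = tr(a^2)*tr(b) - tr(a^2 b)   [inverse elimination on b] = x^2*y - x*z - y
reduce: tr(a b a b) = tr(b a)*tr(b a) - tr(1)   [split at a repeated b] = z^2 - 2
so tr(a b^-1 a b) = tr(a b a)*tr(b) - tr(a b a b)   [inverse elimination on b] = x*y*z - y^2 - z^2 + 2
reduce: tr(b^-1 a b^-1 a) = tr(a b^-1 a)*tr(b) - tr(a b^-1 a b)   [inverse elimination on b] = x^2*y^2 - 2*x*y*z + z^2 - 2
reduce: tr(b^-1 a^-1 b^-1 a) = tr(b^-1 a b^-1)*tr(a) - tr(b^-1 a b^-1 a)   [inverse elimination on a] = x*y*z - x^2 - z^2 + 2
so tr(a^-1 b^-1 a^-1 b^-1) = tr(b^-1 a^-1 b^-1)*tr(a) - tr(b^-1 a^-1 b^-1 a)   [inverse elimination on a] = z^2 - 2
reduce: tr(a^-1 b^-1 a^-1 b^-2) = tr(a^-1 b^-1 a^-1 b^-1)*tr(b) - tr(a^-1 b^-1 a^-1)   [inverse elimination on b] = y*z^2 - x*z - y
tr(b^-1 a^-1 b^-2) = tr(b^-1 a^-1 b^-1)*tr(b) - tr(b^-1 a^-1) = y^2*z - x*y - z
assemble the triple (tr(r) - 2; tr(r a) - x; tr(r b) - y)

y*z^2 - x*z - y - 2; y^2*z - x*y - x - z; z^2 - y - 2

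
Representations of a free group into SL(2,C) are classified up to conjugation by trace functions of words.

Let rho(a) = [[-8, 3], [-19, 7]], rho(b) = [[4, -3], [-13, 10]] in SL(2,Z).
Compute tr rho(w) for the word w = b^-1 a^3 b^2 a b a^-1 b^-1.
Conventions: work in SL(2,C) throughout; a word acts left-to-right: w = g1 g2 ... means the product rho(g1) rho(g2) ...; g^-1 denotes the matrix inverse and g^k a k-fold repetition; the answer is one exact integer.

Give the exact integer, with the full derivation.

14

rho(b^-1) = [[10, 3], [13, 4]]
... * rho(a) = [[-8, 3], [-19, 7]]  ->  [[-137, 51], [-180, 67]]
... * rho(a) = [[-8, 3], [-19, 7]]  ->  [[127, -54], [167, -71]]
... * rho(a) = [[-8, 3], [-19, 7]]  ->  [[10, 3], [13, 4]]
... * rho(b) = [[4, -3], [-13, 10]]  ->  [[1, 0], [0, 1]]
... * rho(b) = [[4, -3], [-13, 10]]  ->  [[4, -3], [-13, 10]]
... * rho(a) = [[-8, 3], [-19, 7]]  ->  [[25, -9], [-86, 31]]
... * rho(b) = [[4, -3], [-13, 10]]  ->  [[217, -165], [-747, 568]]
... * rho(a^-1) = [[7, -3], [19, -8]]  ->  [[-1616, 669], [5563, -2303]]
... * rho(b^-1) = [[10, 3], [13, 4]]  ->  [[-7463, -2172], [25691, 7477]]
tr = -7463 + 7477 = 14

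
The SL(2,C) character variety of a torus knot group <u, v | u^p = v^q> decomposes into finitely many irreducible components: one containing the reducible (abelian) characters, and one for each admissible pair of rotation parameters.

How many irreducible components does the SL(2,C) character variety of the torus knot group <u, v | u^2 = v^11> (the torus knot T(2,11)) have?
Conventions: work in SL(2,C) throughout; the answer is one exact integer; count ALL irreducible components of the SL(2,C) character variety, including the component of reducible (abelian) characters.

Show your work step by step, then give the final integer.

In the torus knot group T(2,11), u^2 = v^11 is central, so an irreducible representation sends it to +I or -I (Schur).
On an irreducible component, tr(u) is locked at 2*cos(pi*alpha/2) for some alpha in 1..1, and tr(v) at 2*cos(pi*beta/11) for some beta in 1..10.
u^2 = (-1)^alpha I and v^11 = (-1)^beta I must agree, so alpha and beta have equal parity.
Counting: 1 odd alphas x 5 odd betas + 0 even alphas x 5 even betas = 5 + 0 = 5.
That is 5 components of irreducible characters, and with the reducible (abelian) component the total is 6.

6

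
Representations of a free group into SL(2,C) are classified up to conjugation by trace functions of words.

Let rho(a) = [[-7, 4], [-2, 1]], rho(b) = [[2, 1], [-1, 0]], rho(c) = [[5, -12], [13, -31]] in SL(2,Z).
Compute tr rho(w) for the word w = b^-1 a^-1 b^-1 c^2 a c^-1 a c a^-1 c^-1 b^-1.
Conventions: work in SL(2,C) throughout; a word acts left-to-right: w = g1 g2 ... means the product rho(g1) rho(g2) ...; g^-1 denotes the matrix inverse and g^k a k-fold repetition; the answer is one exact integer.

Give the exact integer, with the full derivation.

943736867

rho(b^-1) = [[0, -1], [1, 2]]
... * rho(a^-1) = [[1, -4], [2, -7]]  ->  [[-2, 7], [5, -18]]
... * rho(b^-1) = [[0, -1], [1, 2]]  ->  [[7, 16], [-18, -41]]
... * rho(c) = [[5, -12], [13, -31]]  ->  [[243, -580], [-623, 1487]]
... * rho(c) = [[5, -12], [13, -31]]  ->  [[-6325, 15064], [16216, -38621]]
... * rho(a) = [[-7, 4], [-2, 1]]  ->  [[14147, -10236], [-36270, 26243]]
... * rho(c^-1) = [[-31, 12], [-13, 5]]  ->  [[-305489, 118584], [783211, -304025]]
... * rho(a) = [[-7, 4], [-2, 1]]  ->  [[1901255, -1103372], [-4874427, 2828819]]
... * rho(c) = [[5, -12], [13, -31]]  ->  [[-4837561, 11389472], [12402512, -29200265]]
... * rho(a^-1) = [[1, -4], [2, -7]]  ->  [[17941383, -60376060], [-45998018, 154791807]]
... * rho(c^-1) = [[-31, 12], [-13, 5]]  ->  [[228705907, -86583704], [-586354933, 221982819]]
... * rho(b^-1) = [[0, -1], [1, 2]]  ->  [[-86583704, -401873315], [221982819, 1030320571]]
tr = -86583704 + 1030320571 = 943736867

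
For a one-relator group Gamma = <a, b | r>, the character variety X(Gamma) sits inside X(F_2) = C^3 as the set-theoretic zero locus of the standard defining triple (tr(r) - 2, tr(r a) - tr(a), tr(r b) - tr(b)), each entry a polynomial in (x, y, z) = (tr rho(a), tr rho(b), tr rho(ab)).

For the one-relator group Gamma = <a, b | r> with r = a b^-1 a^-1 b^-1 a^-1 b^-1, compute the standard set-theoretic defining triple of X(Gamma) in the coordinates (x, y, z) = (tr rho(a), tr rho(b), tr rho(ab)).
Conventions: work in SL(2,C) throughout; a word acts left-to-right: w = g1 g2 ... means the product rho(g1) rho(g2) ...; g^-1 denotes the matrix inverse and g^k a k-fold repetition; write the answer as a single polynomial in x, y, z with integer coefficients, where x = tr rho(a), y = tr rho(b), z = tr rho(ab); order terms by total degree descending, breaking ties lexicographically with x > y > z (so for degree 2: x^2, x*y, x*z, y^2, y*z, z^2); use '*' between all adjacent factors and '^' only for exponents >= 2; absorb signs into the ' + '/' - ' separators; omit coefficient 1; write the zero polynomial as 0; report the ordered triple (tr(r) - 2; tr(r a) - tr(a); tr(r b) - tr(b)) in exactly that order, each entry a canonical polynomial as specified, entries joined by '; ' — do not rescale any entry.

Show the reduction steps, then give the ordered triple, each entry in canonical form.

x*y*z^2 - x^2*z - z^3 - x*y + 3*z - 2; x^2*y*z^2 - x^3*z - x*z^3 - x^2*y - y*z^2 + 4*x*z - x + y; y*z - x - y

reduce: tr(a^-1) = tr(a) = x
tr(a^-1 b) = tr(b) * tr(a) - tr(b a)   [inverse elimination on a] = x*y - z
reduce: tr(b^-1 a^-1) = tr(a^-1) * tr(b) - tr(a^-1 b)   [inverse elimination on b] = z
tr(b^-1 a^-1 b^-1) = tr(b^-1 a^-1) * tr(b) - tr(b^-1 a^-1 b)   [inverse elimination on b] = y*z - x
so tr(a b a b) = tr(b a) * tr(b a) - tr(1)   [split at a repeated b] = z^2 - 2
tr(a b a) = tr(a) * tr(b a) - tr(b)   [square of a] = x*z - y
tr(b a b a b) = tr(b) * tr(a b a b) - tr(a b a)   [square of b] = y*z^2 - x*z - y
tr(b a b a b a) = tr(b a b a) * tr(b a) - tr(a b)   [split at a repeated b] = z^3 - 3*z
reduce: tr(a b a b a^-1 b) = tr(b a b a b) * tr(a) - tr(b a b a b a)   [inverse elimination on a] = x*y*z^2 - x^2*z - z^3 - x*y + 3*z
tr(a^-1 b^-1 a b a b) = tr(a b a b a^-1) * tr(b) - tr(a b a b a^-1 b)   [inverse elimination on b] = -x*y*z^2 + x^2*z + y^2*z + z^3 - 3*z
tr(b a b^-1 a^-1 b^-1 a) = tr(a^-1 b^-1 a b a) * tr(b) - tr(a^-1 b^-1 a b a b)   [inverse elimination on b] = x*y*z^2 - x^2*z - y^2*z - z^3 + x*y + 3*z
tr(a b^-1 a^-1 b^-1 a^-1 b) = tr(b a b^-1 a^-1 b^-1) * tr(a) - tr(b a b^-1 a^-1 b^-1 a)   [inverse elimination on a] = -x*y*z^2 + x^2*z + y^2*z + z^3 - 3*z
tr(a b^-1 a^-1 b^-1 a^-1 b^-1) = tr(a b^-1 a^-1 b^-1 a^-1) * tr(b) - tr(a b^-1 a^-1 b^-1 a^-1 b)   [inverse elimination on b] = x*y*z^2 - x^2*z - z^3 - x*y + 3*z
so tr(a^2) = tr(a) * tr(a) - tr(1) = x^2 - 2
so tr(a b a^2) = tr(a) * tr(a b a) - tr(a b) = x^2*z - x*y - z
tr(a b a^2 b) = tr(a) * tr(b a b a) - tr(b a b) = x*z^2 - y*z - x
reduce: tr(b a^2 b^-1 a) = tr(a b a^2) * tr(b) - tr(a b a^2 b) = x^2*y*z - x*y^2 - x*z^2 + x
tr(a^2 b^-1 a^-1 b) = tr(b a^2 b^-1) * tr(a) - tr(b a^2 b^-1 a) = -x^2*y*z + x^3 + x*y^2 + x*z^2 - 3*x
tr(b^-1 a^2 b^-1 a^-1) = tr(a^2 b^-1 a^-1) * tr(b) - tr(a^2 b^-1 a^-1 b) = x^2*y*z - x^3 - x*z^2 - y*z + 3*x
tr(b^-1 a^2) = tr(a^2) * tr(b) - tr(a^2 b) = x^2*y - x*z - y
reduce: tr(b^-1 a^2 b^-1) = tr(b^-1 a^2) * tr(b) - tr(b^-1 a^2 b) = x^2*y^2 - x*y*z - x^2 - y^2 + 2
tr(a^-1 b^-1 a^2 b^-1 a^-1) = tr(b^-1 a^2 b^-1 a^-1) * tr(a) - tr(b^-1 a^2 b^-1) = x^3*y*z - x^4 - x^2*y^2 - x^2*z^2 + 4*x^2 + y^2 - 2
tr(a^-1 b a b) = tr(b a b) * tr(a) - tr(b a b a) = x*y*z - x^2 - z^2 + 2
so tr(a b^-1 a^-1 b) = tr(a^-1 b a) * tr(b) - tr(a^-1 b a b) = -x*y*z + x^2 + y^2 + z^2 - 2
tr(b a^2 b) = tr(b) * tr(a^2 b) - tr(a^2) = x*y*z - x^2 - y^2 + 2
tr(b a^2 b^2) = tr(b) * tr(b a^2 b) - tr(b a^2) = x*y^2*z - x^2*y - y^3 - x*z + 3*y
so tr(b^2 a b) = tr(b) * tr(b a b) - tr(b a) = y^2*z - x*y - z
tr(b a^2 b^2 a) = tr(a) * tr(b^2 a b a) - tr(b^2 a b) = x*y*z^2 - x^2*z - y^2*z + z
so tr(b a^-1 b a^2 b) = tr(b a^2 b^2) * tr(a) - tr(b a^2 b^2 a) = x^2*y^2*z - x^3*y - x*y^3 - x*y*z^2 + y^2*z + 3*x*y - z
tr(b a^2 b a b) = tr(a) * tr(b a b^2 a) - tr(b a b^2) = x*y*z^2 - x^2*z - y^2*z + z
so tr(b a^2 b a b a) = tr(a) * tr(b a b a b a) - tr(b a b a b) = x*z^3 - y*z^2 - 2*x*z + y
tr(b a^-1 b a^2 b a) = tr(b a^2 b a b) * tr(a) - tr(b a^2 b a b a) = x^2*y*z^2 - x^3*z - x*y^2*z - x*z^3 + y*z^2 + 3*x*z - y
reduce: tr(a^-1 b a^-1 b a^2 b) = tr(b a^-1 b a^2 b) * tr(a) - tr(b a^-1 b a^2 b a) = x^3*y^2*z - x^4*y - x^2*y^3 - 2*x^2*y*z^2 + x^3*z + 2*x*y^2*z + x*z^3 + 3*x^2*y - y*z^2 - 4*x*z + y
tr(a^2 b^-1 a^-1 b a^-1 b) = tr(a^-1 b a^-1 b a^2) * tr(b) - tr(a^-1 b a^-1 b a^2 b) = -x^3*y^2*z + x^4*y + x^2*y^3 + 2*x^2*y*z^2 - x^3*z - x*y^2*z - x*z^3 - 4*x^2*y + 4*x*z + y
reduce: tr(a^-1 b^-1 a^2 b^-1 a^-1 b) = tr(a^2 b^-1 a^-1 b a^-1) * tr(b) - tr(a^2 b^-1 a^-1 b a^-1 b) = x^3*y^2*z - x^4*y - x^2*y^3 - 2*x^2*y*z^2 + x^3*z + x*z^3 + 5*x^2*y + y^3 + y*z^2 - 4*x*z - 3*y
so tr(a b^-1 a^-1 b^-1 a^-1 b^-1 a) = tr(a^-1 b^-1 a^2 b^-1 a^-1) * tr(b) - tr(a^-1 b^-1 a^2 b^-1 a^-1 b) = x^2*y*z^2 - x^3*z - x*z^3 - x^2*y - y*z^2 + 4*x*z + y
assemble the triple (tr(r) - 2; tr(r a) - x; tr(r b) - y)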